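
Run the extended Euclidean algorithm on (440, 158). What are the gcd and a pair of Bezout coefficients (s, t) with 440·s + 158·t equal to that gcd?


Euclidean algorithm on (440, 158) — divide until remainder is 0:
  440 = 2 · 158 + 124
  158 = 1 · 124 + 34
  124 = 3 · 34 + 22
  34 = 1 · 22 + 12
  22 = 1 · 12 + 10
  12 = 1 · 10 + 2
  10 = 5 · 2 + 0
gcd(440, 158) = 2.
Track Bezout coefficients alongside the remainders: start with r₀ = 440 = a·1 + b·0 (s = 1, t = 0) and r₁ = 158 = a·0 + b·1 (s = 0, t = 1); each new remainder r_{k+1} = r_{k-1} − q_k·r_k inherits s_{k+1} = s_{k-1} − q_k·s_k, t_{k+1} = t_{k-1} − q_k·t_k, so r_k = a·s_k + b·t_k at every step:
  q = 2: r = 124, s = 1 − 2·0 = 1, t = 0 − 2·1 = -2  (check: 440·1 + 158·(-2) = 124)
  q = 1: r = 34, s = 0 − 1·1 = -1, t = 1 − 1·(-2) = 3  (check: 440·(-1) + 158·3 = 34)
  q = 3: r = 22, s = 1 − 3·(-1) = 4, t = -2 − 3·3 = -11  (check: 440·4 + 158·(-11) = 22)
  q = 1: r = 12, s = -1 − 1·4 = -5, t = 3 − 1·(-11) = 14  (check: 440·(-5) + 158·14 = 12)
  q = 1: r = 10, s = 4 − 1·(-5) = 9, t = -11 − 1·14 = -25  (check: 440·9 + 158·(-25) = 10)
  q = 1: r = 2, s = -5 − 1·9 = -14, t = 14 − 1·(-25) = 39  (check: 440·(-14) + 158·39 = 2)
The row with r = 2 (the gcd) gives the Bezout coefficients s = -14, t = 39.
Result: 440 · (-14) + 158 · (39) = 2.

gcd(440, 158) = 2; s = -14, t = 39 (check: 440·(-14) + 158·39 = 2).


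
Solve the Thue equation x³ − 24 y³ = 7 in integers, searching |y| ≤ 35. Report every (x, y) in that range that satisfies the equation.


The equation is x³ - 24y³ = 7. For fixed y, x³ = 24·y³ + 7, so a solution requires the RHS to be a perfect cube.
Strategy: iterate y from -35 to 35, compute RHS = 24·y³ + 7, and check whether it is a (positive or negative) perfect cube.
Check small values of y:
  y = 0: RHS = 7 is not a perfect cube.
  y = 1: RHS = 31 is not a perfect cube.
  y = -1: RHS = -17 is not a perfect cube.
  y = 2: RHS = 199 is not a perfect cube.
  y = -2: RHS = -185 is not a perfect cube.
  y = 3: RHS = 655 is not a perfect cube.
  y = -3: RHS = -641 is not a perfect cube.
Continuing the search up to |y| = 35 finds no solutions either.
No (x, y) in the scanned range satisfies the equation.

No integer solutions with |y| ≤ 35.


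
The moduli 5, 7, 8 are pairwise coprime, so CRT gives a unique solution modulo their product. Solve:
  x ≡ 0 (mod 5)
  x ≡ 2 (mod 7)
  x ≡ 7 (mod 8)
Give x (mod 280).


Moduli 5, 7, 8 are pairwise coprime; by CRT there is a unique solution modulo M = 5 · 7 · 8 = 280.
Solve pairwise, accumulating the modulus:
  Start with x ≡ 0 (mod 5).
  Combine with x ≡ 2 (mod 7): since gcd(5, 7) = 1, we get a unique residue mod 35.
    Write x = 0 + 5·t and substitute into x ≡ 2 (mod 7): 5·t ≡ 2 − 0 = 2 (mod 7).
    The inverse of 5 mod 7 is 3 (since 5·3 = 15 = 2·7 + 1), so t ≡ 3·2 = 6 ≡ 6 (mod 7).
    Then x = 0 + 5·6 = 30, valid modulo lcm(5, 7) = 35: x ≡ 30 (mod 35).
  Combine with x ≡ 7 (mod 8): since gcd(35, 8) = 1, we get a unique residue mod 280.
    Write x = 30 + 35·t and substitute into x ≡ 7 (mod 8): 35·t ≡ 7 − 30 = -23 (mod 8).
    Reduce coefficients mod 8: 3·t ≡ 1 (mod 8).
    The inverse of 3 mod 8 is 3 (since 3·3 = 9 = 1·8 + 1), so t ≡ 3·1 = 3 ≡ 3 (mod 8).
    Then x = 30 + 35·3 = 135, valid modulo lcm(35, 8) = 280: x ≡ 135 (mod 280).
Verify: 135 mod 5 = 0 ✓, 135 mod 7 = 2 ✓, 135 mod 8 = 7 ✓.

x ≡ 135 (mod 280).


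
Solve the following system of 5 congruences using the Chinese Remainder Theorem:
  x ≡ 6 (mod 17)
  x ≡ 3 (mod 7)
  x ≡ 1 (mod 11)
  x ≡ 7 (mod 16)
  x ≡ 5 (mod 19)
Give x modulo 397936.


Product of moduli M = 17 · 7 · 11 · 16 · 19 = 397936.
Merge one congruence at a time:
  Start: x ≡ 6 (mod 17).
  Combine with x ≡ 3 (mod 7); new modulus lcm = 119.
    Write x = 6 + 17·t and substitute into x ≡ 3 (mod 7): 17·t ≡ 3 − 6 = -3 (mod 7).
    Reduce coefficients mod 7: 3·t ≡ 4 (mod 7).
    The inverse of 3 mod 7 is 5 (since 3·5 = 15 = 2·7 + 1), so t ≡ 5·4 = 20 ≡ 6 (mod 7).
    Then x = 6 + 17·6 = 108, valid modulo lcm(17, 7) = 119: x ≡ 108 (mod 119).
  Combine with x ≡ 1 (mod 11); new modulus lcm = 1309.
    Write x = 108 + 119·t and substitute into x ≡ 1 (mod 11): 119·t ≡ 1 − 108 = -107 (mod 11).
    Reduce coefficients mod 11: 9·t ≡ 3 (mod 11).
    The inverse of 9 mod 11 is 5 (since 9·5 = 45 = 4·11 + 1), so t ≡ 5·3 = 15 ≡ 4 (mod 11).
    Then x = 108 + 119·4 = 584, valid modulo lcm(119, 11) = 1309: x ≡ 584 (mod 1309).
  Combine with x ≡ 7 (mod 16); new modulus lcm = 20944.
    Write x = 584 + 1309·t and substitute into x ≡ 7 (mod 16): 1309·t ≡ 7 − 584 = -577 (mod 16).
    Reduce coefficients mod 16: 13·t ≡ 15 (mod 16).
    The inverse of 13 mod 16 is 5 (since 13·5 = 65 = 4·16 + 1), so t ≡ 5·15 = 75 ≡ 11 (mod 16).
    Then x = 584 + 1309·11 = 14983, valid modulo lcm(1309, 16) = 20944: x ≡ 14983 (mod 20944).
  Combine with x ≡ 5 (mod 19); new modulus lcm = 397936.
    Write x = 14983 + 20944·t and substitute into x ≡ 5 (mod 19): 20944·t ≡ 5 − 14983 = -14978 (mod 19).
    Reduce coefficients mod 19: 6·t ≡ 13 (mod 19).
    The inverse of 6 mod 19 is 16 (since 6·16 = 96 = 5·19 + 1), so t ≡ 16·13 = 208 ≡ 18 (mod 19).
    Then x = 14983 + 20944·18 = 391975, valid modulo lcm(20944, 19) = 397936: x ≡ 391975 (mod 397936).
Verify against each original: 391975 mod 17 = 6, 391975 mod 7 = 3, 391975 mod 11 = 1, 391975 mod 16 = 7, 391975 mod 19 = 5.

x ≡ 391975 (mod 397936).


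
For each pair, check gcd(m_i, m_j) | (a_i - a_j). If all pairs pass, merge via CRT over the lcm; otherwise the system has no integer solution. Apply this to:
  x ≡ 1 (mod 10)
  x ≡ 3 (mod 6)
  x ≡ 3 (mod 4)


Moduli 10, 6, 4 are not pairwise coprime, so CRT works modulo lcm(m_i) when all pairwise compatibility conditions hold.
Pairwise compatibility: gcd(m_i, m_j) must divide a_i - a_j for every pair.
Merge one congruence at a time:
  Start: x ≡ 1 (mod 10).
  Combine with x ≡ 3 (mod 6): gcd(10, 6) = 2; 3 - 1 = 2, which IS divisible by 2, so compatible.
    Write x = 1 + 10·t and substitute into x ≡ 3 (mod 6): 10·t ≡ 3 − 1 = 2 (mod 6).
    Divide the congruence (and modulus) by g = 2: 5·t ≡ 1 (mod 3).
    Reduce coefficients mod 3: 2·t ≡ 1 (mod 3).
    The inverse of 2 mod 3 is 2 (since 2·2 = 4 = 1·3 + 1), so t ≡ 2·1 = 2 ≡ 2 (mod 3).
    Then x = 1 + 10·2 = 21, valid modulo lcm(10, 6) = 30: x ≡ 21 (mod 30).
  Combine with x ≡ 3 (mod 4): gcd(30, 4) = 2; 3 - 21 = -18, which IS divisible by 2, so compatible.
    Write x = 21 + 30·t and substitute into x ≡ 3 (mod 4): 30·t ≡ 3 − 21 = -18 (mod 4).
    Divide the congruence (and modulus) by g = 2: 15·t ≡ -9 (mod 2).
    Reduce coefficients mod 2: 1·t ≡ 1 (mod 2).
    So t ≡ 1 (mod 2).
    Then x = 21 + 30·1 = 51, valid modulo lcm(30, 4) = 60: x ≡ 51 (mod 60).
Verify: 51 mod 10 = 1, 51 mod 6 = 3, 51 mod 4 = 3.

x ≡ 51 (mod 60).


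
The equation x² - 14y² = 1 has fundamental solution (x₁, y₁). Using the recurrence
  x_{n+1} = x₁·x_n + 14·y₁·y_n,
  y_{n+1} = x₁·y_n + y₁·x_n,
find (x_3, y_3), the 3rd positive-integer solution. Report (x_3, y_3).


Step 1: Find the fundamental solution (x₁, y₁) of x² - 14y² = 1.
  Expand √14 as a continued fraction. a₀ = ⌊√14⌋ = 3; iterate m_{k+1} = d_k·a_k − m_k, d_{k+1} = (14 − m_{k+1}²)/d_k, a_{k+1} = ⌊(a₀ + m_{k+1})/d_{k+1}⌋ (starting m₀ = 0, d₀ = 1), with convergents p_k = a_k·p_{k-1} + p_{k-2}, q_k = a_k·q_{k-1} + q_{k-2} (p₋₁ = 1, q₋₁ = 0):
  k = 0: a₀ = 3; p₀/q₀ = 3/1; p₀² − 14·q₀² = 9 − 14 = -5.
  k = 1: m = 3, d = 5, a = ⌊(3 + 3)/5⌋ = 1; p/q = (1·3 + 1)/(1·1 + 0) = 4/1; p² − 14·q² = 16 − 14 = 2.
  k = 2: m = 2, d = 2, a = ⌊(3 + 2)/2⌋ = 2; p/q = (2·4 + 3)/(2·1 + 1) = 11/3; p² − 14·q² = 121 − 126 = -5.
  k = 3: m = 2, d = 5, a = ⌊(3 + 2)/5⌋ = 1; p/q = (1·11 + 4)/(1·3 + 1) = 15/4; p² − 14·q² = 225 − 224 = 1.
  The first convergent with p² − 14·q² = 1 gives the fundamental solution (x₁, y₁) = (15, 4).
Step 2: Apply the recurrence (x_{n+1}, y_{n+1}) = (x₁x_n + 14y₁y_n, x₁y_n + y₁x_n) repeatedly.
  From (x_1, y_1) = (15, 4): x_2 = 15·15 + 14·4·4 = 449; y_2 = 15·4 + 4·15 = 120.
  From (x_2, y_2) = (449, 120): x_3 = 15·449 + 14·4·120 = 13455; y_3 = 15·120 + 4·449 = 3596.
Step 3: Verify x_3² - 14·y_3² = 181037025 - 181037024 = 1 (should be 1). ✓

(x_1, y_1) = (15, 4); (x_3, y_3) = (13455, 3596).


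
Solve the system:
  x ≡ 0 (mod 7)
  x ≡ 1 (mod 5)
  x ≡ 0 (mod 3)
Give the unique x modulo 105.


Moduli 7, 5, 3 are pairwise coprime; by CRT there is a unique solution modulo M = 7 · 5 · 3 = 105.
Solve pairwise, accumulating the modulus:
  Start with x ≡ 0 (mod 7).
  Combine with x ≡ 1 (mod 5): since gcd(7, 5) = 1, we get a unique residue mod 35.
    Write x = 0 + 7·t and substitute into x ≡ 1 (mod 5): 7·t ≡ 1 − 0 = 1 (mod 5).
    Reduce coefficients mod 5: 2·t ≡ 1 (mod 5).
    The inverse of 2 mod 5 is 3 (since 2·3 = 6 = 1·5 + 1), so t ≡ 3·1 = 3 ≡ 3 (mod 5).
    Then x = 0 + 7·3 = 21, valid modulo lcm(7, 5) = 35: x ≡ 21 (mod 35).
  Combine with x ≡ 0 (mod 3): since gcd(35, 3) = 1, we get a unique residue mod 105.
    Write x = 21 + 35·t and substitute into x ≡ 0 (mod 3): 35·t ≡ 0 − 21 = -21 (mod 3).
    Reduce coefficients mod 3: 2·t ≡ 0 (mod 3).
    The inverse of 2 mod 3 is 2 (since 2·2 = 4 = 1·3 + 1), so t ≡ 2·0 = 0 ≡ 0 (mod 3).
    Then x = 21 + 35·0 = 21, valid modulo lcm(35, 3) = 105: x ≡ 21 (mod 105).
Verify: 21 mod 7 = 0 ✓, 21 mod 5 = 1 ✓, 21 mod 3 = 0 ✓.

x ≡ 21 (mod 105).


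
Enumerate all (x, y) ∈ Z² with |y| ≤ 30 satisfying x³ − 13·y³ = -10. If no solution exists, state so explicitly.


The equation is x³ - 13y³ = -10. For fixed y, x³ = 13·y³ − 10, so a solution requires the RHS to be a perfect cube.
Strategy: iterate y from -30 to 30, compute RHS = 13·y³ − 10, and check whether it is a (positive or negative) perfect cube.
Check small values of y:
  y = 0: RHS = -10 is not a perfect cube.
  y = 1: RHS = 3 is not a perfect cube.
  y = -1: RHS = -23 is not a perfect cube.
  y = 2: RHS = 94 is not a perfect cube.
  y = -2: RHS = -114 is not a perfect cube.
  y = 3: RHS = 341 is not a perfect cube.
  y = -3: RHS = -361 is not a perfect cube.
Continuing the search up to |y| = 30 finds no solutions either.
No (x, y) in the scanned range satisfies the equation.

No integer solutions with |y| ≤ 30.


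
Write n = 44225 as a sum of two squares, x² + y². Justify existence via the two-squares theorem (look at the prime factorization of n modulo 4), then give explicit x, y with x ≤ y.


Step 1: Factor n = 44225 = 5^2 · 29 · 61.
Step 2: Check the mod-4 condition on each prime factor: 5 ≡ 1 (mod 4), exponent 2; 29 ≡ 1 (mod 4), exponent 1; 61 ≡ 1 (mod 4), exponent 1.
All primes ≡ 3 (mod 4) appear to even exponent (or don't appear), so by the two-squares theorem n IS expressible as a sum of two squares.
Step 3: Build a representation. Group n = k² · m with k = 5 and m = 29 · 61 = 1769 (a product of primes ≡ 1 (mod 4)); a representation of m scales to one of n via (k·x)² + (k·y)² = k²(x² + y²). Each prime p ≡ 1 (mod 4) is itself a sum of two squares; find a² by testing p − a² for a perfect square:
  29: 29 − 1² = 28, 29 − 2² = 25 = 5² ⇒ 29 = 2² + 5².
  61: 61 − 1² = 60, 61 − 2² = 57, 61 − 3² = 52, 61 − 4² = 45, 61 − 5² = 36 = 6² ⇒ 61 = 5² + 6².
  Combine using the Brahmagupta–Fibonacci identity (a² + b²)(c² + d²) = (ac − bd)² + (ad + bc)² = (ac + bd)² + (ad − bc)²:
  29 · 61 = 1769: from (2² + 5²)(5² + 6²), take (2·5 − 5·6, 2·6 + 5·5) = (10 − 30, 12 + 25) = (-20, 37); dropping signs (only squares matter) gives (20, 37); check 20² + 37² = 400 + 1369 = 1769 ✓.
  Scale by k = 5: (5·20, 5·37) = (100, 185).
Step 4: Order so x ≤ y and verify: 100² + 185² = 10000 + 34225 = 44225 = n. ✓

n = 44225 = 100² + 185² (one valid representation with x ≤ y).


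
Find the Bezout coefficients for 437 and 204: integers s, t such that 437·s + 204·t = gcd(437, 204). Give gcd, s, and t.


Euclidean algorithm on (437, 204) — divide until remainder is 0:
  437 = 2 · 204 + 29
  204 = 7 · 29 + 1
  29 = 29 · 1 + 0
gcd(437, 204) = 1.
Track Bezout coefficients alongside the remainders: start with r₀ = 437 = a·1 + b·0 (s = 1, t = 0) and r₁ = 204 = a·0 + b·1 (s = 0, t = 1); each new remainder r_{k+1} = r_{k-1} − q_k·r_k inherits s_{k+1} = s_{k-1} − q_k·s_k, t_{k+1} = t_{k-1} − q_k·t_k, so r_k = a·s_k + b·t_k at every step:
  q = 2: r = 29, s = 1 − 2·0 = 1, t = 0 − 2·1 = -2  (check: 437·1 + 204·(-2) = 29)
  q = 7: r = 1, s = 0 − 7·1 = -7, t = 1 − 7·(-2) = 15  (check: 437·(-7) + 204·15 = 1)
The row with r = 1 (the gcd) gives the Bezout coefficients s = -7, t = 15.
Result: 437 · (-7) + 204 · (15) = 1.

gcd(437, 204) = 1; s = -7, t = 15 (check: 437·(-7) + 204·15 = 1).


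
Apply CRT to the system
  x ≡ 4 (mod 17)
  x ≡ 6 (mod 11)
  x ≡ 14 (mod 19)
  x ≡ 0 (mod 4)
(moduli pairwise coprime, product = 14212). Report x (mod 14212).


Product of moduli M = 17 · 11 · 19 · 4 = 14212.
Merge one congruence at a time:
  Start: x ≡ 4 (mod 17).
  Combine with x ≡ 6 (mod 11); new modulus lcm = 187.
    Write x = 4 + 17·t and substitute into x ≡ 6 (mod 11): 17·t ≡ 6 − 4 = 2 (mod 11).
    Reduce coefficients mod 11: 6·t ≡ 2 (mod 11).
    The inverse of 6 mod 11 is 2 (since 6·2 = 12 = 1·11 + 1), so t ≡ 2·2 = 4 ≡ 4 (mod 11).
    Then x = 4 + 17·4 = 72, valid modulo lcm(17, 11) = 187: x ≡ 72 (mod 187).
  Combine with x ≡ 14 (mod 19); new modulus lcm = 3553.
    Write x = 72 + 187·t and substitute into x ≡ 14 (mod 19): 187·t ≡ 14 − 72 = -58 (mod 19).
    Reduce coefficients mod 19: 16·t ≡ 18 (mod 19).
    The inverse of 16 mod 19 is 6 (since 16·6 = 96 = 5·19 + 1), so t ≡ 6·18 = 108 ≡ 13 (mod 19).
    Then x = 72 + 187·13 = 2503, valid modulo lcm(187, 19) = 3553: x ≡ 2503 (mod 3553).
  Combine with x ≡ 0 (mod 4); new modulus lcm = 14212.
    Write x = 2503 + 3553·t and substitute into x ≡ 0 (mod 4): 3553·t ≡ 0 − 2503 = -2503 (mod 4).
    Reduce coefficients mod 4: 1·t ≡ 1 (mod 4).
    So t ≡ 1 (mod 4).
    Then x = 2503 + 3553·1 = 6056, valid modulo lcm(3553, 4) = 14212: x ≡ 6056 (mod 14212).
Verify against each original: 6056 mod 17 = 4, 6056 mod 11 = 6, 6056 mod 19 = 14, 6056 mod 4 = 0.

x ≡ 6056 (mod 14212).


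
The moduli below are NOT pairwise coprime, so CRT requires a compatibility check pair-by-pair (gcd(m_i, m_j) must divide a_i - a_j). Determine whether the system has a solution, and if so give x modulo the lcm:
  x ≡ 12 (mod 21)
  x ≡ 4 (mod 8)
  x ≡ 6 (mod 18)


Moduli 21, 8, 18 are not pairwise coprime, so CRT works modulo lcm(m_i) when all pairwise compatibility conditions hold.
Pairwise compatibility: gcd(m_i, m_j) must divide a_i - a_j for every pair.
Merge one congruence at a time:
  Start: x ≡ 12 (mod 21).
  Combine with x ≡ 4 (mod 8): gcd(21, 8) = 1; 4 - 12 = -8, which IS divisible by 1, so compatible.
    Write x = 12 + 21·t and substitute into x ≡ 4 (mod 8): 21·t ≡ 4 − 12 = -8 (mod 8).
    Reduce coefficients mod 8: 5·t ≡ 0 (mod 8).
    The inverse of 5 mod 8 is 5 (since 5·5 = 25 = 3·8 + 1), so t ≡ 5·0 = 0 ≡ 0 (mod 8).
    Then x = 12 + 21·0 = 12, valid modulo lcm(21, 8) = 168: x ≡ 12 (mod 168).
  Combine with x ≡ 6 (mod 18): gcd(168, 18) = 6; 6 - 12 = -6, which IS divisible by 6, so compatible.
    Write x = 12 + 168·t and substitute into x ≡ 6 (mod 18): 168·t ≡ 6 − 12 = -6 (mod 18).
    Divide the congruence (and modulus) by g = 6: 28·t ≡ -1 (mod 3).
    Reduce coefficients mod 3: 1·t ≡ 2 (mod 3).
    So t ≡ 2 (mod 3).
    Then x = 12 + 168·2 = 348, valid modulo lcm(168, 18) = 504: x ≡ 348 (mod 504).
Verify: 348 mod 21 = 12, 348 mod 8 = 4, 348 mod 18 = 6.

x ≡ 348 (mod 504).


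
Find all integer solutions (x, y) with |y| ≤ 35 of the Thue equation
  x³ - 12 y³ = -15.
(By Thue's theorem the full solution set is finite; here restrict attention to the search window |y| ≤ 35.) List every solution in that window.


The equation is x³ - 12y³ = -15. For fixed y, x³ = 12·y³ − 15, so a solution requires the RHS to be a perfect cube.
Strategy: iterate y from -35 to 35, compute RHS = 12·y³ − 15, and check whether it is a (positive or negative) perfect cube.
Check small values of y:
  y = 0: RHS = -15 is not a perfect cube.
  y = 1: RHS = -3 is not a perfect cube.
  y = -1: RHS = -27 = (-3)³ ⇒ x = -3 works.
  y = 2: RHS = 81 is not a perfect cube.
  y = -2: RHS = -111 is not a perfect cube.
  y = 3: RHS = 309 is not a perfect cube.
  y = -3: RHS = -339 is not a perfect cube.
Continuing the search up to |y| = 35 finds no further solutions beyond those listed.
Collected solutions: (-3, -1).

Solutions (with |y| ≤ 35): (-3, -1).


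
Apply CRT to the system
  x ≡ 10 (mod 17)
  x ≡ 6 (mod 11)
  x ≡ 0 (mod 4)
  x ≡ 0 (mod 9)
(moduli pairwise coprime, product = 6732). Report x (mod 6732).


Product of moduli M = 17 · 11 · 4 · 9 = 6732.
Merge one congruence at a time:
  Start: x ≡ 10 (mod 17).
  Combine with x ≡ 6 (mod 11); new modulus lcm = 187.
    Write x = 10 + 17·t and substitute into x ≡ 6 (mod 11): 17·t ≡ 6 − 10 = -4 (mod 11).
    Reduce coefficients mod 11: 6·t ≡ 7 (mod 11).
    The inverse of 6 mod 11 is 2 (since 6·2 = 12 = 1·11 + 1), so t ≡ 2·7 = 14 ≡ 3 (mod 11).
    Then x = 10 + 17·3 = 61, valid modulo lcm(17, 11) = 187: x ≡ 61 (mod 187).
  Combine with x ≡ 0 (mod 4); new modulus lcm = 748.
    Write x = 61 + 187·t and substitute into x ≡ 0 (mod 4): 187·t ≡ 0 − 61 = -61 (mod 4).
    Reduce coefficients mod 4: 3·t ≡ 3 (mod 4).
    The inverse of 3 mod 4 is 3 (since 3·3 = 9 = 2·4 + 1), so t ≡ 3·3 = 9 ≡ 1 (mod 4).
    Then x = 61 + 187·1 = 248, valid modulo lcm(187, 4) = 748: x ≡ 248 (mod 748).
  Combine with x ≡ 0 (mod 9); new modulus lcm = 6732.
    Write x = 248 + 748·t and substitute into x ≡ 0 (mod 9): 748·t ≡ 0 − 248 = -248 (mod 9).
    Reduce coefficients mod 9: 1·t ≡ 4 (mod 9).
    So t ≡ 4 (mod 9).
    Then x = 248 + 748·4 = 3240, valid modulo lcm(748, 9) = 6732: x ≡ 3240 (mod 6732).
Verify against each original: 3240 mod 17 = 10, 3240 mod 11 = 6, 3240 mod 4 = 0, 3240 mod 9 = 0.

x ≡ 3240 (mod 6732).


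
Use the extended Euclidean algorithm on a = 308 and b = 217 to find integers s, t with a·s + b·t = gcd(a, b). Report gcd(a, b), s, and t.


Euclidean algorithm on (308, 217) — divide until remainder is 0:
  308 = 1 · 217 + 91
  217 = 2 · 91 + 35
  91 = 2 · 35 + 21
  35 = 1 · 21 + 14
  21 = 1 · 14 + 7
  14 = 2 · 7 + 0
gcd(308, 217) = 7.
Track Bezout coefficients alongside the remainders: start with r₀ = 308 = a·1 + b·0 (s = 1, t = 0) and r₁ = 217 = a·0 + b·1 (s = 0, t = 1); each new remainder r_{k+1} = r_{k-1} − q_k·r_k inherits s_{k+1} = s_{k-1} − q_k·s_k, t_{k+1} = t_{k-1} − q_k·t_k, so r_k = a·s_k + b·t_k at every step:
  q = 1: r = 91, s = 1 − 1·0 = 1, t = 0 − 1·1 = -1  (check: 308·1 + 217·(-1) = 91)
  q = 2: r = 35, s = 0 − 2·1 = -2, t = 1 − 2·(-1) = 3  (check: 308·(-2) + 217·3 = 35)
  q = 2: r = 21, s = 1 − 2·(-2) = 5, t = -1 − 2·3 = -7  (check: 308·5 + 217·(-7) = 21)
  q = 1: r = 14, s = -2 − 1·5 = -7, t = 3 − 1·(-7) = 10  (check: 308·(-7) + 217·10 = 14)
  q = 1: r = 7, s = 5 − 1·(-7) = 12, t = -7 − 1·10 = -17  (check: 308·12 + 217·(-17) = 7)
The row with r = 7 (the gcd) gives the Bezout coefficients s = 12, t = -17.
Result: 308 · (12) + 217 · (-17) = 7.

gcd(308, 217) = 7; s = 12, t = -17 (check: 308·12 + 217·(-17) = 7).


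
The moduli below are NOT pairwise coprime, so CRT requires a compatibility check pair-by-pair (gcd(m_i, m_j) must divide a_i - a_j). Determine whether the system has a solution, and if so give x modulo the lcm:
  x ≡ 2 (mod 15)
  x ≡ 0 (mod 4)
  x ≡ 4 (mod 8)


Moduli 15, 4, 8 are not pairwise coprime, so CRT works modulo lcm(m_i) when all pairwise compatibility conditions hold.
Pairwise compatibility: gcd(m_i, m_j) must divide a_i - a_j for every pair.
Merge one congruence at a time:
  Start: x ≡ 2 (mod 15).
  Combine with x ≡ 0 (mod 4): gcd(15, 4) = 1; 0 - 2 = -2, which IS divisible by 1, so compatible.
    Write x = 2 + 15·t and substitute into x ≡ 0 (mod 4): 15·t ≡ 0 − 2 = -2 (mod 4).
    Reduce coefficients mod 4: 3·t ≡ 2 (mod 4).
    The inverse of 3 mod 4 is 3 (since 3·3 = 9 = 2·4 + 1), so t ≡ 3·2 = 6 ≡ 2 (mod 4).
    Then x = 2 + 15·2 = 32, valid modulo lcm(15, 4) = 60: x ≡ 32 (mod 60).
  Combine with x ≡ 4 (mod 8): gcd(60, 8) = 4; 4 - 32 = -28, which IS divisible by 4, so compatible.
    Write x = 32 + 60·t and substitute into x ≡ 4 (mod 8): 60·t ≡ 4 − 32 = -28 (mod 8).
    Divide the congruence (and modulus) by g = 4: 15·t ≡ -7 (mod 2).
    Reduce coefficients mod 2: 1·t ≡ 1 (mod 2).
    So t ≡ 1 (mod 2).
    Then x = 32 + 60·1 = 92, valid modulo lcm(60, 8) = 120: x ≡ 92 (mod 120).
Verify: 92 mod 15 = 2, 92 mod 4 = 0, 92 mod 8 = 4.

x ≡ 92 (mod 120).


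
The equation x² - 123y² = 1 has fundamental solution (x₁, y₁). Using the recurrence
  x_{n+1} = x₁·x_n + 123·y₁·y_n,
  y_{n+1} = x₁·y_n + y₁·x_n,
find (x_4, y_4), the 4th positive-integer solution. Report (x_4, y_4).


Step 1: Find the fundamental solution (x₁, y₁) of x² - 123y² = 1.
  Expand √123 as a continued fraction. a₀ = ⌊√123⌋ = 11; iterate m_{k+1} = d_k·a_k − m_k, d_{k+1} = (123 − m_{k+1}²)/d_k, a_{k+1} = ⌊(a₀ + m_{k+1})/d_{k+1}⌋ (starting m₀ = 0, d₀ = 1), with convergents p_k = a_k·p_{k-1} + p_{k-2}, q_k = a_k·q_{k-1} + q_{k-2} (p₋₁ = 1, q₋₁ = 0):
  k = 0: a₀ = 11; p₀/q₀ = 11/1; p₀² − 123·q₀² = 121 − 123 = -2.
  k = 1: m = 11, d = 2, a = ⌊(11 + 11)/2⌋ = 11; p/q = (11·11 + 1)/(11·1 + 0) = 122/11; p² − 123·q² = 14884 − 14883 = 1.
  The first convergent with p² − 123·q² = 1 gives the fundamental solution (x₁, y₁) = (122, 11).
Step 2: Apply the recurrence (x_{n+1}, y_{n+1}) = (x₁x_n + 123y₁y_n, x₁y_n + y₁x_n) repeatedly.
  From (x_1, y_1) = (122, 11): x_2 = 122·122 + 123·11·11 = 29767; y_2 = 122·11 + 11·122 = 2684.
  From (x_2, y_2) = (29767, 2684): x_3 = 122·29767 + 123·11·2684 = 7263026; y_3 = 122·2684 + 11·29767 = 654885.
  From (x_3, y_3) = (7263026, 654885): x_4 = 122·7263026 + 123·11·654885 = 1772148577; y_4 = 122·654885 + 11·7263026 = 159789256.
Step 3: Verify x_4² - 123·y_4² = 3140510578963124929 - 3140510578963124928 = 1 (should be 1). ✓

(x_1, y_1) = (122, 11); (x_4, y_4) = (1772148577, 159789256).


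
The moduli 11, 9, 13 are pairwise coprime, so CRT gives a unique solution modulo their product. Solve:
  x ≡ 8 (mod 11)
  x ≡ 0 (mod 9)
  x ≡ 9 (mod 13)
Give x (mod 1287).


Moduli 11, 9, 13 are pairwise coprime; by CRT there is a unique solution modulo M = 11 · 9 · 13 = 1287.
Solve pairwise, accumulating the modulus:
  Start with x ≡ 8 (mod 11).
  Combine with x ≡ 0 (mod 9): since gcd(11, 9) = 1, we get a unique residue mod 99.
    Write x = 8 + 11·t and substitute into x ≡ 0 (mod 9): 11·t ≡ 0 − 8 = -8 (mod 9).
    Reduce coefficients mod 9: 2·t ≡ 1 (mod 9).
    The inverse of 2 mod 9 is 5 (since 2·5 = 10 = 1·9 + 1), so t ≡ 5·1 = 5 ≡ 5 (mod 9).
    Then x = 8 + 11·5 = 63, valid modulo lcm(11, 9) = 99: x ≡ 63 (mod 99).
  Combine with x ≡ 9 (mod 13): since gcd(99, 13) = 1, we get a unique residue mod 1287.
    Write x = 63 + 99·t and substitute into x ≡ 9 (mod 13): 99·t ≡ 9 − 63 = -54 (mod 13).
    Reduce coefficients mod 13: 8·t ≡ 11 (mod 13).
    The inverse of 8 mod 13 is 5 (since 8·5 = 40 = 3·13 + 1), so t ≡ 5·11 = 55 ≡ 3 (mod 13).
    Then x = 63 + 99·3 = 360, valid modulo lcm(99, 13) = 1287: x ≡ 360 (mod 1287).
Verify: 360 mod 11 = 8 ✓, 360 mod 9 = 0 ✓, 360 mod 13 = 9 ✓.

x ≡ 360 (mod 1287).


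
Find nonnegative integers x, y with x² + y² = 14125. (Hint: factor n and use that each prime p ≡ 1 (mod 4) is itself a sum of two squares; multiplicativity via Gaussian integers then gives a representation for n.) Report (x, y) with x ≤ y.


Step 1: Factor n = 14125 = 5^3 · 113.
Step 2: Check the mod-4 condition on each prime factor: 5 ≡ 1 (mod 4), exponent 3; 113 ≡ 1 (mod 4), exponent 1.
All primes ≡ 3 (mod 4) appear to even exponent (or don't appear), so by the two-squares theorem n IS expressible as a sum of two squares.
Step 3: Build a representation. Group n = k² · m with k = 5 and m = 5 · 113 = 565 (a product of primes ≡ 1 (mod 4)); a representation of m scales to one of n via (k·x)² + (k·y)² = k²(x² + y²). Each prime p ≡ 1 (mod 4) is itself a sum of two squares; find a² by testing p − a² for a perfect square:
  5: 5 − 1² = 4 = 2² ⇒ 5 = 1² + 2².
  113: 113 − 1² = 112, 113 − 2² = 109, 113 − 3² = 104, 113 − 4² = 97, 113 − 5² = 88, 113 − 6² = 77, 113 − 7² = 64 = 8² ⇒ 113 = 7² + 8².
  Combine using the Brahmagupta–Fibonacci identity (a² + b²)(c² + d²) = (ac − bd)² + (ad + bc)² = (ac + bd)² + (ad − bc)²:
  5 · 113 = 565: from (1² + 2²)(7² + 8²), take (1·7 − 2·8, 1·8 + 2·7) = (7 − 16, 8 + 14) = (-9, 22); dropping signs (only squares matter) gives (9, 22); check 9² + 22² = 81 + 484 = 565 ✓.
  Scale by k = 5: (5·9, 5·22) = (45, 110).
Step 4: Order so x ≤ y and verify: 45² + 110² = 2025 + 12100 = 14125 = n. ✓

n = 14125 = 45² + 110² (one valid representation with x ≤ y).


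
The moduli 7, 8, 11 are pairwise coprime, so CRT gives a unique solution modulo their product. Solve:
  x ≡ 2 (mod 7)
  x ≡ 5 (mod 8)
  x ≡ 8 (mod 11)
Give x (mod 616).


Moduli 7, 8, 11 are pairwise coprime; by CRT there is a unique solution modulo M = 7 · 8 · 11 = 616.
Solve pairwise, accumulating the modulus:
  Start with x ≡ 2 (mod 7).
  Combine with x ≡ 5 (mod 8): since gcd(7, 8) = 1, we get a unique residue mod 56.
    Write x = 2 + 7·t and substitute into x ≡ 5 (mod 8): 7·t ≡ 5 − 2 = 3 (mod 8).
    The inverse of 7 mod 8 is 7 (since 7·7 = 49 = 6·8 + 1), so t ≡ 7·3 = 21 ≡ 5 (mod 8).
    Then x = 2 + 7·5 = 37, valid modulo lcm(7, 8) = 56: x ≡ 37 (mod 56).
  Combine with x ≡ 8 (mod 11): since gcd(56, 11) = 1, we get a unique residue mod 616.
    Write x = 37 + 56·t and substitute into x ≡ 8 (mod 11): 56·t ≡ 8 − 37 = -29 (mod 11).
    Reduce coefficients mod 11: 1·t ≡ 4 (mod 11).
    So t ≡ 4 (mod 11).
    Then x = 37 + 56·4 = 261, valid modulo lcm(56, 11) = 616: x ≡ 261 (mod 616).
Verify: 261 mod 7 = 2 ✓, 261 mod 8 = 5 ✓, 261 mod 11 = 8 ✓.

x ≡ 261 (mod 616).


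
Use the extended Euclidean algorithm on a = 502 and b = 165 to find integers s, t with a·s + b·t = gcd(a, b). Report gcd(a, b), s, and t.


Euclidean algorithm on (502, 165) — divide until remainder is 0:
  502 = 3 · 165 + 7
  165 = 23 · 7 + 4
  7 = 1 · 4 + 3
  4 = 1 · 3 + 1
  3 = 3 · 1 + 0
gcd(502, 165) = 1.
Track Bezout coefficients alongside the remainders: start with r₀ = 502 = a·1 + b·0 (s = 1, t = 0) and r₁ = 165 = a·0 + b·1 (s = 0, t = 1); each new remainder r_{k+1} = r_{k-1} − q_k·r_k inherits s_{k+1} = s_{k-1} − q_k·s_k, t_{k+1} = t_{k-1} − q_k·t_k, so r_k = a·s_k + b·t_k at every step:
  q = 3: r = 7, s = 1 − 3·0 = 1, t = 0 − 3·1 = -3  (check: 502·1 + 165·(-3) = 7)
  q = 23: r = 4, s = 0 − 23·1 = -23, t = 1 − 23·(-3) = 70  (check: 502·(-23) + 165·70 = 4)
  q = 1: r = 3, s = 1 − 1·(-23) = 24, t = -3 − 1·70 = -73  (check: 502·24 + 165·(-73) = 3)
  q = 1: r = 1, s = -23 − 1·24 = -47, t = 70 − 1·(-73) = 143  (check: 502·(-47) + 165·143 = 1)
The row with r = 1 (the gcd) gives the Bezout coefficients s = -47, t = 143.
Result: 502 · (-47) + 165 · (143) = 1.

gcd(502, 165) = 1; s = -47, t = 143 (check: 502·(-47) + 165·143 = 1).


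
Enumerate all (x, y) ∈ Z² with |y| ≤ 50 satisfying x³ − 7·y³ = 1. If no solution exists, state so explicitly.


The equation is x³ - 7y³ = 1. For fixed y, x³ = 7·y³ + 1, so a solution requires the RHS to be a perfect cube.
Strategy: iterate y from -50 to 50, compute RHS = 7·y³ + 1, and check whether it is a (positive or negative) perfect cube.
Check small values of y:
  y = 0: RHS = 1 = (1)³ ⇒ x = 1 works.
  y = 1: RHS = 8 = (2)³ ⇒ x = 2 works.
  y = -1: RHS = -6 is not a perfect cube.
  y = 2: RHS = 57 is not a perfect cube.
  y = -2: RHS = -55 is not a perfect cube.
  y = 3: RHS = 190 is not a perfect cube.
  y = -3: RHS = -188 is not a perfect cube.
Continuing the search up to |y| = 50 finds no further solutions beyond those listed.
Collected solutions: (1, 0), (2, 1).

Solutions (with |y| ≤ 50): (1, 0), (2, 1).


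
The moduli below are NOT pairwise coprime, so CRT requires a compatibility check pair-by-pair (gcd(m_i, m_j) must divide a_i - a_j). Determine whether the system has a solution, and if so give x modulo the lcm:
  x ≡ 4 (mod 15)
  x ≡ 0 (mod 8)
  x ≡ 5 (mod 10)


Moduli 15, 8, 10 are not pairwise coprime, so CRT works modulo lcm(m_i) when all pairwise compatibility conditions hold.
Pairwise compatibility: gcd(m_i, m_j) must divide a_i - a_j for every pair.
Merge one congruence at a time:
  Start: x ≡ 4 (mod 15).
  Combine with x ≡ 0 (mod 8): gcd(15, 8) = 1; 0 - 4 = -4, which IS divisible by 1, so compatible.
    Write x = 4 + 15·t and substitute into x ≡ 0 (mod 8): 15·t ≡ 0 − 4 = -4 (mod 8).
    Reduce coefficients mod 8: 7·t ≡ 4 (mod 8).
    The inverse of 7 mod 8 is 7 (since 7·7 = 49 = 6·8 + 1), so t ≡ 7·4 = 28 ≡ 4 (mod 8).
    Then x = 4 + 15·4 = 64, valid modulo lcm(15, 8) = 120: x ≡ 64 (mod 120).
  Combine with x ≡ 5 (mod 10): gcd(120, 10) = 10, and 5 - 64 = -59 is NOT divisible by 10.
    ⇒ system is inconsistent (no integer solution).

No solution (the system is inconsistent).


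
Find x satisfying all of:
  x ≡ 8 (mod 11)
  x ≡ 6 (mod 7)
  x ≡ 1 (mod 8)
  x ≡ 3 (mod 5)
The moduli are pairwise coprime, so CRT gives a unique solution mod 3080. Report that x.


Product of moduli M = 11 · 7 · 8 · 5 = 3080.
Merge one congruence at a time:
  Start: x ≡ 8 (mod 11).
  Combine with x ≡ 6 (mod 7); new modulus lcm = 77.
    Write x = 8 + 11·t and substitute into x ≡ 6 (mod 7): 11·t ≡ 6 − 8 = -2 (mod 7).
    Reduce coefficients mod 7: 4·t ≡ 5 (mod 7).
    The inverse of 4 mod 7 is 2 (since 4·2 = 8 = 1·7 + 1), so t ≡ 2·5 = 10 ≡ 3 (mod 7).
    Then x = 8 + 11·3 = 41, valid modulo lcm(11, 7) = 77: x ≡ 41 (mod 77).
  Combine with x ≡ 1 (mod 8); new modulus lcm = 616.
    Write x = 41 + 77·t and substitute into x ≡ 1 (mod 8): 77·t ≡ 1 − 41 = -40 (mod 8).
    Reduce coefficients mod 8: 5·t ≡ 0 (mod 8).
    The inverse of 5 mod 8 is 5 (since 5·5 = 25 = 3·8 + 1), so t ≡ 5·0 = 0 ≡ 0 (mod 8).
    Then x = 41 + 77·0 = 41, valid modulo lcm(77, 8) = 616: x ≡ 41 (mod 616).
  Combine with x ≡ 3 (mod 5); new modulus lcm = 3080.
    Write x = 41 + 616·t and substitute into x ≡ 3 (mod 5): 616·t ≡ 3 − 41 = -38 (mod 5).
    Reduce coefficients mod 5: 1·t ≡ 2 (mod 5).
    So t ≡ 2 (mod 5).
    Then x = 41 + 616·2 = 1273, valid modulo lcm(616, 5) = 3080: x ≡ 1273 (mod 3080).
Verify against each original: 1273 mod 11 = 8, 1273 mod 7 = 6, 1273 mod 8 = 1, 1273 mod 5 = 3.

x ≡ 1273 (mod 3080).


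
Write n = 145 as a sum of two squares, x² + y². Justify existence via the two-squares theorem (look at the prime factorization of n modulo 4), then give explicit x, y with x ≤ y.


Step 1: Factor n = 145 = 5 · 29.
Step 2: Check the mod-4 condition on each prime factor: 5 ≡ 1 (mod 4), exponent 1; 29 ≡ 1 (mod 4), exponent 1.
All primes ≡ 3 (mod 4) appear to even exponent (or don't appear), so by the two-squares theorem n IS expressible as a sum of two squares.
Step 3: Build a representation. Here n = 5 · 29 is a product of primes ≡ 1 (mod 4). Each prime p ≡ 1 (mod 4) is itself a sum of two squares; find a² by testing p − a² for a perfect square:
  5: 5 − 1² = 4 = 2² ⇒ 5 = 1² + 2².
  29: 29 − 1² = 28, 29 − 2² = 25 = 5² ⇒ 29 = 2² + 5².
  Combine using the Brahmagupta–Fibonacci identity (a² + b²)(c² + d²) = (ac − bd)² + (ad + bc)² = (ac + bd)² + (ad − bc)²:
  5 · 29 = 145: from (1² + 2²)(2² + 5²), take (1·2 − 2·5, 1·5 + 2·2) = (2 − 10, 5 + 4) = (-8, 9); dropping signs (only squares matter) gives (8, 9); check 8² + 9² = 64 + 81 = 145 ✓.
Step 4: Order so x ≤ y and verify: 8² + 9² = 64 + 81 = 145 = n. ✓

n = 145 = 8² + 9² (one valid representation with x ≤ y).


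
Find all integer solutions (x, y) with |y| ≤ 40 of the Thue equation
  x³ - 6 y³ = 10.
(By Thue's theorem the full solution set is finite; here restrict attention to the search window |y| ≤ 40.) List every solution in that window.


The equation is x³ - 6y³ = 10. For fixed y, x³ = 6·y³ + 10, so a solution requires the RHS to be a perfect cube.
Strategy: iterate y from -40 to 40, compute RHS = 6·y³ + 10, and check whether it is a (positive or negative) perfect cube.
Check small values of y:
  y = 0: RHS = 10 is not a perfect cube.
  y = 1: RHS = 16 is not a perfect cube.
  y = -1: RHS = 4 is not a perfect cube.
  y = 2: RHS = 58 is not a perfect cube.
  y = -2: RHS = -38 is not a perfect cube.
  y = 3: RHS = 172 is not a perfect cube.
  y = -3: RHS = -152 is not a perfect cube.
Continuing the search up to |y| = 40 finds no solutions either.
No (x, y) in the scanned range satisfies the equation.

No integer solutions with |y| ≤ 40.


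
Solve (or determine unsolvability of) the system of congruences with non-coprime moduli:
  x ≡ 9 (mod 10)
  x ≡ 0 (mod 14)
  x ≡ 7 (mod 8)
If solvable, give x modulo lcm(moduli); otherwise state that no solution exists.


Moduli 10, 14, 8 are not pairwise coprime, so CRT works modulo lcm(m_i) when all pairwise compatibility conditions hold.
Pairwise compatibility: gcd(m_i, m_j) must divide a_i - a_j for every pair.
Merge one congruence at a time:
  Start: x ≡ 9 (mod 10).
  Combine with x ≡ 0 (mod 14): gcd(10, 14) = 2, and 0 - 9 = -9 is NOT divisible by 2.
    ⇒ system is inconsistent (no integer solution).

No solution (the system is inconsistent).


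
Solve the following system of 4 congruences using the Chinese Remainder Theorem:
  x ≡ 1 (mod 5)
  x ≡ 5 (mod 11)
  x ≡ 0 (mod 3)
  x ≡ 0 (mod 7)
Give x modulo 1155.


Product of moduli M = 5 · 11 · 3 · 7 = 1155.
Merge one congruence at a time:
  Start: x ≡ 1 (mod 5).
  Combine with x ≡ 5 (mod 11); new modulus lcm = 55.
    Write x = 1 + 5·t and substitute into x ≡ 5 (mod 11): 5·t ≡ 5 − 1 = 4 (mod 11).
    The inverse of 5 mod 11 is 9 (since 5·9 = 45 = 4·11 + 1), so t ≡ 9·4 = 36 ≡ 3 (mod 11).
    Then x = 1 + 5·3 = 16, valid modulo lcm(5, 11) = 55: x ≡ 16 (mod 55).
  Combine with x ≡ 0 (mod 3); new modulus lcm = 165.
    Write x = 16 + 55·t and substitute into x ≡ 0 (mod 3): 55·t ≡ 0 − 16 = -16 (mod 3).
    Reduce coefficients mod 3: 1·t ≡ 2 (mod 3).
    So t ≡ 2 (mod 3).
    Then x = 16 + 55·2 = 126, valid modulo lcm(55, 3) = 165: x ≡ 126 (mod 165).
  Combine with x ≡ 0 (mod 7); new modulus lcm = 1155.
    Write x = 126 + 165·t and substitute into x ≡ 0 (mod 7): 165·t ≡ 0 − 126 = -126 (mod 7).
    Reduce coefficients mod 7: 4·t ≡ 0 (mod 7).
    The inverse of 4 mod 7 is 2 (since 4·2 = 8 = 1·7 + 1), so t ≡ 2·0 = 0 ≡ 0 (mod 7).
    Then x = 126 + 165·0 = 126, valid modulo lcm(165, 7) = 1155: x ≡ 126 (mod 1155).
Verify against each original: 126 mod 5 = 1, 126 mod 11 = 5, 126 mod 3 = 0, 126 mod 7 = 0.

x ≡ 126 (mod 1155).


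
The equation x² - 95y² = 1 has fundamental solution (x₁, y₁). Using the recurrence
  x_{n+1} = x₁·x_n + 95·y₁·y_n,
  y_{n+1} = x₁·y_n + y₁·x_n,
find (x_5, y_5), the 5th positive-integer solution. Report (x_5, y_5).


Step 1: Find the fundamental solution (x₁, y₁) of x² - 95y² = 1.
  Expand √95 as a continued fraction. a₀ = ⌊√95⌋ = 9; iterate m_{k+1} = d_k·a_k − m_k, d_{k+1} = (95 − m_{k+1}²)/d_k, a_{k+1} = ⌊(a₀ + m_{k+1})/d_{k+1}⌋ (starting m₀ = 0, d₀ = 1), with convergents p_k = a_k·p_{k-1} + p_{k-2}, q_k = a_k·q_{k-1} + q_{k-2} (p₋₁ = 1, q₋₁ = 0):
  k = 0: a₀ = 9; p₀/q₀ = 9/1; p₀² − 95·q₀² = 81 − 95 = -14.
  k = 1: m = 9, d = 14, a = ⌊(9 + 9)/14⌋ = 1; p/q = (1·9 + 1)/(1·1 + 0) = 10/1; p² − 95·q² = 100 − 95 = 5.
  k = 2: m = 5, d = 5, a = ⌊(9 + 5)/5⌋ = 2; p/q = (2·10 + 9)/(2·1 + 1) = 29/3; p² − 95·q² = 841 − 855 = -14.
  k = 3: m = 5, d = 14, a = ⌊(9 + 5)/14⌋ = 1; p/q = (1·29 + 10)/(1·3 + 1) = 39/4; p² − 95·q² = 1521 − 1520 = 1.
  The first convergent with p² − 95·q² = 1 gives the fundamental solution (x₁, y₁) = (39, 4).
Step 2: Apply the recurrence (x_{n+1}, y_{n+1}) = (x₁x_n + 95y₁y_n, x₁y_n + y₁x_n) repeatedly.
  From (x_1, y_1) = (39, 4): x_2 = 39·39 + 95·4·4 = 3041; y_2 = 39·4 + 4·39 = 312.
  From (x_2, y_2) = (3041, 312): x_3 = 39·3041 + 95·4·312 = 237159; y_3 = 39·312 + 4·3041 = 24332.
  From (x_3, y_3) = (237159, 24332): x_4 = 39·237159 + 95·4·24332 = 18495361; y_4 = 39·24332 + 4·237159 = 1897584.
  From (x_4, y_4) = (18495361, 1897584): x_5 = 39·18495361 + 95·4·1897584 = 1442400999; y_5 = 39·1897584 + 4·18495361 = 147987220.
Step 3: Verify x_5² - 95·y_5² = 2080520641916198001 - 2080520641916198000 = 1 (should be 1). ✓

(x_1, y_1) = (39, 4); (x_5, y_5) = (1442400999, 147987220).


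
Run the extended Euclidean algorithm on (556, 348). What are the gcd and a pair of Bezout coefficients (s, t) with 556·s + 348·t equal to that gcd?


Euclidean algorithm on (556, 348) — divide until remainder is 0:
  556 = 1 · 348 + 208
  348 = 1 · 208 + 140
  208 = 1 · 140 + 68
  140 = 2 · 68 + 4
  68 = 17 · 4 + 0
gcd(556, 348) = 4.
Track Bezout coefficients alongside the remainders: start with r₀ = 556 = a·1 + b·0 (s = 1, t = 0) and r₁ = 348 = a·0 + b·1 (s = 0, t = 1); each new remainder r_{k+1} = r_{k-1} − q_k·r_k inherits s_{k+1} = s_{k-1} − q_k·s_k, t_{k+1} = t_{k-1} − q_k·t_k, so r_k = a·s_k + b·t_k at every step:
  q = 1: r = 208, s = 1 − 1·0 = 1, t = 0 − 1·1 = -1  (check: 556·1 + 348·(-1) = 208)
  q = 1: r = 140, s = 0 − 1·1 = -1, t = 1 − 1·(-1) = 2  (check: 556·(-1) + 348·2 = 140)
  q = 1: r = 68, s = 1 − 1·(-1) = 2, t = -1 − 1·2 = -3  (check: 556·2 + 348·(-3) = 68)
  q = 2: r = 4, s = -1 − 2·2 = -5, t = 2 − 2·(-3) = 8  (check: 556·(-5) + 348·8 = 4)
The row with r = 4 (the gcd) gives the Bezout coefficients s = -5, t = 8.
Result: 556 · (-5) + 348 · (8) = 4.

gcd(556, 348) = 4; s = -5, t = 8 (check: 556·(-5) + 348·8 = 4).


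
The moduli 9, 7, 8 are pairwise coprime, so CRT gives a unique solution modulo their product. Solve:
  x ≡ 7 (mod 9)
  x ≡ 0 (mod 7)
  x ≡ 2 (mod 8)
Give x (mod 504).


Moduli 9, 7, 8 are pairwise coprime; by CRT there is a unique solution modulo M = 9 · 7 · 8 = 504.
Solve pairwise, accumulating the modulus:
  Start with x ≡ 7 (mod 9).
  Combine with x ≡ 0 (mod 7): since gcd(9, 7) = 1, we get a unique residue mod 63.
    Write x = 7 + 9·t and substitute into x ≡ 0 (mod 7): 9·t ≡ 0 − 7 = -7 (mod 7).
    Reduce coefficients mod 7: 2·t ≡ 0 (mod 7).
    The inverse of 2 mod 7 is 4 (since 2·4 = 8 = 1·7 + 1), so t ≡ 4·0 = 0 ≡ 0 (mod 7).
    Then x = 7 + 9·0 = 7, valid modulo lcm(9, 7) = 63: x ≡ 7 (mod 63).
  Combine with x ≡ 2 (mod 8): since gcd(63, 8) = 1, we get a unique residue mod 504.
    Write x = 7 + 63·t and substitute into x ≡ 2 (mod 8): 63·t ≡ 2 − 7 = -5 (mod 8).
    Reduce coefficients mod 8: 7·t ≡ 3 (mod 8).
    The inverse of 7 mod 8 is 7 (since 7·7 = 49 = 6·8 + 1), so t ≡ 7·3 = 21 ≡ 5 (mod 8).
    Then x = 7 + 63·5 = 322, valid modulo lcm(63, 8) = 504: x ≡ 322 (mod 504).
Verify: 322 mod 9 = 7 ✓, 322 mod 7 = 0 ✓, 322 mod 8 = 2 ✓.

x ≡ 322 (mod 504).


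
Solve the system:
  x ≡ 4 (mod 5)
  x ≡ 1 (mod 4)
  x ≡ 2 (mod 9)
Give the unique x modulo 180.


Moduli 5, 4, 9 are pairwise coprime; by CRT there is a unique solution modulo M = 5 · 4 · 9 = 180.
Solve pairwise, accumulating the modulus:
  Start with x ≡ 4 (mod 5).
  Combine with x ≡ 1 (mod 4): since gcd(5, 4) = 1, we get a unique residue mod 20.
    Write x = 4 + 5·t and substitute into x ≡ 1 (mod 4): 5·t ≡ 1 − 4 = -3 (mod 4).
    Reduce coefficients mod 4: 1·t ≡ 1 (mod 4).
    So t ≡ 1 (mod 4).
    Then x = 4 + 5·1 = 9, valid modulo lcm(5, 4) = 20: x ≡ 9 (mod 20).
  Combine with x ≡ 2 (mod 9): since gcd(20, 9) = 1, we get a unique residue mod 180.
    Write x = 9 + 20·t and substitute into x ≡ 2 (mod 9): 20·t ≡ 2 − 9 = -7 (mod 9).
    Reduce coefficients mod 9: 2·t ≡ 2 (mod 9).
    The inverse of 2 mod 9 is 5 (since 2·5 = 10 = 1·9 + 1), so t ≡ 5·2 = 10 ≡ 1 (mod 9).
    Then x = 9 + 20·1 = 29, valid modulo lcm(20, 9) = 180: x ≡ 29 (mod 180).
Verify: 29 mod 5 = 4 ✓, 29 mod 4 = 1 ✓, 29 mod 9 = 2 ✓.

x ≡ 29 (mod 180).
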